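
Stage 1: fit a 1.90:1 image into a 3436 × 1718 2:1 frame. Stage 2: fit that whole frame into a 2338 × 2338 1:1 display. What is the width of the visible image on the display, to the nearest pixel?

2221 px

1.90:1 in 3436×1718: fills the height, so the image is 3264.20 × 1718.00.
Second fit — the 2:1 canvas into 2338×2338 spans the width: 2338.00 × 1169.00 (×0.6804 from 3436×1718).
The image scales with it: width 3264.20 × 0.6804 ≈ 2221.10.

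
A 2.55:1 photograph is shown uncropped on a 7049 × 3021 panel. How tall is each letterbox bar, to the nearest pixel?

128 px

Since 2.550 > 2.333, the photograph is width-limited.
The photograph is 7049 / 2.550 ≈ 2764.31 px tall.
3021 − 2764.31 = 256.69 px of bars (128.34 each).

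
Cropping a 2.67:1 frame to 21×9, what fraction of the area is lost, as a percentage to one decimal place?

The height stays; only width is cut (since 21×9 is narrower than 2.67:1).
Fraction kept = (2.333)/(2.670) ≈ 87.39%, so 12.61% is lost.

12.6%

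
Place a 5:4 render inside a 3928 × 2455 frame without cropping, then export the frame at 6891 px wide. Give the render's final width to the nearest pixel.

5384 px

At 3928×2455 the render is height-limited, so width = 2455 × 5/4 ≈ 3068.75 px.
The frame scales by 6891/3928 = 1.7543; 3068.75 × 1.7543 ≈ 5383.59 px.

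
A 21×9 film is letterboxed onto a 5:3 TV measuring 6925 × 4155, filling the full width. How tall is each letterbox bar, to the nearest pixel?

594 px

Content height = 6925 × 9/21 ≈ 2967.86 px.
Leftover height: 4155 − 2967.86 = 1187.14 px → 593.57 each side.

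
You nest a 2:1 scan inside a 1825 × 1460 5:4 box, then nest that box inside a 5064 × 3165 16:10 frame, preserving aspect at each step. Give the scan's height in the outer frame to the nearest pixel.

First fit — 2:1 into 1825×1460 spans the width: 1825.00 × 912.50.
5:4 in 5064×3165: fills the height, so the intermediate becomes 3956.25 × 3165.00 — a scale of ×2.1678.
So the scan's height is 912.50 × 2.1678 ≈ 1978.12.

1978 px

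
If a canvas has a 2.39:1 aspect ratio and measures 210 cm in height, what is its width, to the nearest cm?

Width = 210 × 2.390 = 501.90.

502 cm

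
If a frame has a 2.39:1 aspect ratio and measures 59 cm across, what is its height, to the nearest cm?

25 cm

At 2.39:1, 59 / 2.390 ≈ 24.69.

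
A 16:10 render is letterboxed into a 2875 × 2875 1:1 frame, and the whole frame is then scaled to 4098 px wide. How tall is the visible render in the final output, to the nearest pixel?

Fitted into 2875×2875, the render spans the width; its height is 2875 × 10/16 ≈ 1796.88 px.
Scaling 2875 → 4098 is ×1.4254, so the height becomes 1796.88 × 1.4254 ≈ 2561.25 px.

2561 px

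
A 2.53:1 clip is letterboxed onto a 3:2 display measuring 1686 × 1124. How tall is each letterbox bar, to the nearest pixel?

2.53:1 is wider than 3:2, so it spans the full width.
The clip is 1686 / 2.530 ≈ 666.40 px tall.
1124 − 666.40 = 457.60 px of bars (228.80 each).

229 px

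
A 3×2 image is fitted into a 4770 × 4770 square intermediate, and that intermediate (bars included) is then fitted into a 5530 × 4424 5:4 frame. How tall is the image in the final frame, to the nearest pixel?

2949 px

First fit — 3×2 into 4770×4770 spans the width: 4770.00 × 3180.00.
Second fit — the square canvas into 5530×4424 spans the height: 4424.00 × 4424.00 (×0.9275 from 4770×4770).
The image scales with it: height 3180.00 × 0.9275 ≈ 2949.33.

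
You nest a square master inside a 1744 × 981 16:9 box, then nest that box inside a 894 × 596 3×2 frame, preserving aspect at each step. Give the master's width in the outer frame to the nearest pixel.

First fit — square into 1744×981 spans the height: 981.00 × 981.00.
Second fit — the 16:9 canvas into 894×596 spans the width: 894.00 × 502.88 (×0.5126 from 1744×981).
So the master's width is 981.00 × 0.5126 ≈ 502.88.

503 px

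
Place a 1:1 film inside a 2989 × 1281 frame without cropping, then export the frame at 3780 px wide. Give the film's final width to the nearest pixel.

In the 2989×1281 frame the film fills the height: width = 1281 × 1/1 ≈ 1281.00 px.
Scaling 2989 → 3780 is ×1.2646, so the width becomes 1281.00 × 1.2646 ≈ 1620.00 px.

1620 px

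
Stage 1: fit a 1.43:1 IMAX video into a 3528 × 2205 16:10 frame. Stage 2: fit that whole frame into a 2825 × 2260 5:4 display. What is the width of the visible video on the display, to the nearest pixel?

2525 px

1.43:1 IMAX in 3528×2205: fills the height, so the video is 3153.15 × 2205.00.
16:10 in 2825×2260: fills the width, so the intermediate becomes 2825.00 × 1765.62 — a scale of ×0.8007.
So the video's width is 3153.15 × 0.8007 ≈ 2524.84.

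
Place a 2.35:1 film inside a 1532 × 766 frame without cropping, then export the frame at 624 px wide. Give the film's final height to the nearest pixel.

At 1532×766 the film is width-limited, so height = 1532 / 2.350 ≈ 651.91 px.
The frame scales by 624/1532 = 0.4073; 651.91 × 0.4073 ≈ 265.53 px.

266 px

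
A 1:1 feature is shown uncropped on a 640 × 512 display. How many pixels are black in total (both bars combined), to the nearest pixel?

65536 pixels

1:1 is narrower than 5:4, so it spans the full height.
That makes the image 512.0000 px wide (512 × 1/1).
Black = 640 − 512.0000 = 128.0000 px.
Bar area = 128.0000 × 512 ≈ 65536 px.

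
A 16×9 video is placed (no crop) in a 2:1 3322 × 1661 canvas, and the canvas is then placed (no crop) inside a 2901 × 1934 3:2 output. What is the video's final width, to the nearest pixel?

First fit — 16×9 into 3322×1661 spans the height: 2952.89 × 1661.00.
Second fit — the 2:1 canvas into 2901×1934 spans the width: 2901.00 × 1450.50 (×0.8733 from 3322×1661).
The video scales with it: width 2952.89 × 0.8733 ≈ 2578.67.

2579 px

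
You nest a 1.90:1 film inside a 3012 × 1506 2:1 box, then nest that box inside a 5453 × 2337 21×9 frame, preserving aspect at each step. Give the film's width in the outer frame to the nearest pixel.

4440 px

Inside the 3012×1506 canvas the film is height-limited at 2861.40 × 1506.00.
Second fit — the 2:1 canvas into 5453×2337 spans the height: 4674.00 × 2337.00 (×1.5518 from 3012×1506).
So the film's width is 2861.40 × 1.5518 ≈ 4440.30.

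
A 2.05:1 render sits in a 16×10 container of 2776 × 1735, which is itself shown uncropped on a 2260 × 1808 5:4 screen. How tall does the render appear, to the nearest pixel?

1102 px

First fit — 2.05:1 into 2776×1735 spans the width: 2776.00 × 1354.15.
16×10 in 2260×1808: fills the width, so the intermediate becomes 2260.00 × 1412.50 — a scale of ×0.8141.
Applying the same ×0.8141: 1354.15 → 1102.44.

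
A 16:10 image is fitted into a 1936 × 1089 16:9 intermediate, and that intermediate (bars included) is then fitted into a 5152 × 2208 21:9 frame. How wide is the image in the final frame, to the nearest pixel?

First fit — 16:10 into 1936×1089 spans the height: 1742.40 × 1089.00.
Second fit — the 16:9 canvas into 5152×2208 spans the height: 3925.33 × 2208.00 (×2.0275 from 1936×1089).
Applying the same ×2.0275: 1742.40 → 3532.80.

3533 px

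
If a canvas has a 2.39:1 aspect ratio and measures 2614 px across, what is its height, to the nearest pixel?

1094 px

Height = 2614 / 2.390 = 1093.72.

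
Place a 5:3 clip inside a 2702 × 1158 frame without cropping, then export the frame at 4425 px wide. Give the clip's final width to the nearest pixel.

Fitted into 2702×1158, the clip spans the height; its width is 1158 × 5/3 ≈ 1930.00 px.
The frame scales by 4425/2702 = 1.6377; 1930.00 × 1.6377 ≈ 3160.71 px.

3161 px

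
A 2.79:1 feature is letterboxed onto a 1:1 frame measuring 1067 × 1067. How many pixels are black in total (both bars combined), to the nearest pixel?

2.79:1 is wider than 1:1, so it spans the full width.
Content height = 1067 / 2.790 ≈ 382.4373 px.
1067 − 382.4373 = 684.5627 px of bars.
Across the 1067-px span: 684.5627 × 1067 ≈ 730428 px.

730428 pixels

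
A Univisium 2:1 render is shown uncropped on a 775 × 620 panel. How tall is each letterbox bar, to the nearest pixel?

116 px

Since 2.000 > 1.250, the render is width-limited.
Content height = 775 × 1/2 ≈ 387.50 px.
620 − 387.50 = 232.50 px of bars (116.25 each).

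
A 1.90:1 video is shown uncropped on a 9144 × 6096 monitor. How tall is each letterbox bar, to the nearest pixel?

1.90:1 (1.900) > 3:2 (1.500), so the video fills the width.
Content height = 9144 / 1.900 ≈ 4812.63 px.
6096 − 4812.63 = 1283.37 px of bars (641.68 each).

642 px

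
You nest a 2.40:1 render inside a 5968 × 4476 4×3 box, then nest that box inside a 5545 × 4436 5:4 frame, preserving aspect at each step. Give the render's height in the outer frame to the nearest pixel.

2310 px

Inside the 5968×4476 canvas the render is width-limited at 5968.00 × 2486.67.
Second fit — the 4×3 canvas into 5545×4436 spans the width: 5545.00 × 4158.75 (×0.9291 from 5968×4476).
The render scales with it: height 2486.67 × 0.9291 ≈ 2310.42.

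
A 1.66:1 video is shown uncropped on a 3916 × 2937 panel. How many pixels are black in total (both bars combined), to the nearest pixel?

2263306 pixels

1.66:1 (1.660) > 4:3 (1.333), so the video fills the width.
That makes the image 2359.0361 px tall (3916 / 1.660).
2937 − 2359.0361 = 577.9639 px of bars.
Across the 3916-px span: 577.9639 × 3916 ≈ 2263306 px.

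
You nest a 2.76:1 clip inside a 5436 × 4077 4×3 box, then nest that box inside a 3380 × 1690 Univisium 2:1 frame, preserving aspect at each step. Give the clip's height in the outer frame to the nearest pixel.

2.76:1 in 5436×4077: fills the width, so the clip is 5436.00 × 1969.57.
4×3 in 3380×1690: fills the height, so the intermediate becomes 2253.33 × 1690.00 — a scale of ×0.4145.
Applying the same ×0.4145: 1969.57 → 816.43.

816 px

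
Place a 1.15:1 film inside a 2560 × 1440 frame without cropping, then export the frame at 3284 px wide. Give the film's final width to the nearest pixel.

In the 2560×1440 frame the film fills the height: width = 1440 × 1.150 ≈ 1656.00 px.
Scaling 2560 → 3284 is ×1.2828, so the width becomes 1656.00 × 1.2828 ≈ 2124.34 px.

2124 px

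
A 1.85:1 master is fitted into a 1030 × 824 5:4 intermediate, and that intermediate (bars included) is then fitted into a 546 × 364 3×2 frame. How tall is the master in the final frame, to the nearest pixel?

246 px

1.85:1 in 1030×824: fills the width, so the master is 1030.00 × 556.76.
Second fit — the 5:4 canvas into 546×364 spans the height: 455.00 × 364.00 (×0.4417 from 1030×824).
The master scales with it: height 556.76 × 0.4417 ≈ 245.95.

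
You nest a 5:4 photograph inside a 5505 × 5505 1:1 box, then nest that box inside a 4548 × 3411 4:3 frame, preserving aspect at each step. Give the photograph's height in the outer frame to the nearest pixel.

Inside the 5505×5505 canvas the photograph is width-limited at 5505.00 × 4404.00.
1:1 in 4548×3411: fills the height, so the intermediate becomes 3411.00 × 3411.00 — a scale of ×0.6196.
Applying the same ×0.6196: 4404.00 → 2728.80.

2729 px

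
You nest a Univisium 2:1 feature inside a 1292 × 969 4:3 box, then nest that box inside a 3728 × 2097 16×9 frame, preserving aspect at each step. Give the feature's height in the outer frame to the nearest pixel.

1398 px

First fit — Univisium 2:1 into 1292×969 spans the width: 1292.00 × 646.00.
4:3 in 3728×2097: fills the height, so the intermediate becomes 2796.00 × 2097.00 — a scale of ×2.1641.
So the feature's height is 646.00 × 2.1641 ≈ 1398.00.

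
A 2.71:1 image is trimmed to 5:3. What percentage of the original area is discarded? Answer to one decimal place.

38.5%

5:3 is narrower than 2.71:1, so the crop keeps the full height and trims the width.
(1.667)/(2.710) ≈ 0.615 of the area survives, leaving 38.50% discarded.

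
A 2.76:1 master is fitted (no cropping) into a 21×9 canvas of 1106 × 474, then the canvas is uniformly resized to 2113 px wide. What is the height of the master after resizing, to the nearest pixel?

766 px

Fitted into 1106×474, the master spans the width; its height is 1106 / 2.760 ≈ 400.72 px.
Resizing to 2113 px wide multiplies everything by 1.9105: 400.72 → 765.58 px.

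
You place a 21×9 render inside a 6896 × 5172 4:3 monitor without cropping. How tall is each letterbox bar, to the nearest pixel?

21×9 is wider than 4:3, so it spans the full width.
That makes the image 2955.43 px tall (6896 × 9/21).
Black = 5172 − 2955.43 = 2216.57 px, or 1108.29 per bar.

1108 px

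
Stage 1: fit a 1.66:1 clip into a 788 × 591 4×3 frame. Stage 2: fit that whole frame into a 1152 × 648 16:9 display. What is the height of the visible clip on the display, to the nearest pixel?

520 px

Inside the 788×591 canvas the clip is width-limited at 788.00 × 474.70.
Second fit — the 4×3 canvas into 1152×648 spans the height: 864.00 × 648.00 (×1.0964 from 788×591).
Applying the same ×1.0964: 474.70 → 520.48.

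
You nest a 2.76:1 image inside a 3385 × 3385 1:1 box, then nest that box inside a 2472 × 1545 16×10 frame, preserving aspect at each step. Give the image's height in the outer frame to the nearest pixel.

Inside the 3385×3385 canvas the image is width-limited at 3385.00 × 1226.45.
The 1:1 canvas is height-limited in 2472×1545, giving 1545.00 × 1545.00; scale factor 0.4564.
Applying the same ×0.4564: 1226.45 → 559.78.

560 px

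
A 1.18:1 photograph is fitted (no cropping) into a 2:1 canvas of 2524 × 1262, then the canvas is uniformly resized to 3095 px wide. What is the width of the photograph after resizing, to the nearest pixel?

1826 px

Fitted into 2524×1262, the photograph spans the height; its width is 1262 × 1.180 ≈ 1489.16 px.
Resizing to 3095 px wide multiplies everything by 1.2262: 1489.16 → 1826.05 px.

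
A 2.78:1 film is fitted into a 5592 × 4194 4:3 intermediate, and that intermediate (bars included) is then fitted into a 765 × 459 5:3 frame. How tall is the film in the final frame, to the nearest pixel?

2.78:1 in 5592×4194: fills the width, so the film is 5592.00 × 2011.51.
The 4:3 canvas is height-limited in 765×459, giving 612.00 × 459.00; scale factor 0.1094.
So the film's height is 2011.51 × 0.1094 ≈ 220.14.

220 px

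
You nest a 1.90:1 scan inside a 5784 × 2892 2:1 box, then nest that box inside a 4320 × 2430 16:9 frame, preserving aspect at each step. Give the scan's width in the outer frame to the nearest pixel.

Inside the 5784×2892 canvas the scan is height-limited at 5494.80 × 2892.00.
The 2:1 canvas is width-limited in 4320×2430, giving 4320.00 × 2160.00; scale factor 0.7469.
The scan scales with it: width 5494.80 × 0.7469 ≈ 4104.00.

4104 px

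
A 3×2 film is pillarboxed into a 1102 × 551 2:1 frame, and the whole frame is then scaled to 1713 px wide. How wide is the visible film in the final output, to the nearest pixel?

1285 px

Fitted into 1102×551, the film spans the height; its width is 551 × 3/2 ≈ 826.50 px.
The frame scales by 1713/1102 = 1.5544; 826.50 × 1.5544 ≈ 1284.75 px.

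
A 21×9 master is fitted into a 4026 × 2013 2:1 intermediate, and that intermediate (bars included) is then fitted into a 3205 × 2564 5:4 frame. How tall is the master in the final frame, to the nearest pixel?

1374 px

Inside the 4026×2013 canvas the master is width-limited at 4026.00 × 1725.43.
The 2:1 canvas is width-limited in 3205×2564, giving 3205.00 × 1602.50; scale factor 0.7961.
The master scales with it: height 1725.43 × 0.7961 ≈ 1373.57.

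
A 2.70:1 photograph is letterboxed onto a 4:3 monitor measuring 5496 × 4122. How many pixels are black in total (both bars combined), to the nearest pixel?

11467099 pixels

2.70:1 is wider than 4:3, so it spans the full width.
That makes the image 2035.5556 px tall (5496 / 2.700).
Leftover height: 4122 − 2035.5556 = 2086.4444 px.
That's 2086.4444 × 5496 ≈ 11467099 black pixels.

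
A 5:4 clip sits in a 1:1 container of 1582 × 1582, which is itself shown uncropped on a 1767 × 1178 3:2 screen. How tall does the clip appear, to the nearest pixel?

Inside the 1582×1582 canvas the clip is width-limited at 1582.00 × 1265.60.
Second fit — the 1:1 canvas into 1767×1178 spans the height: 1178.00 × 1178.00 (×0.7446 from 1582×1582).
Applying the same ×0.7446: 1265.60 → 942.40.

942 px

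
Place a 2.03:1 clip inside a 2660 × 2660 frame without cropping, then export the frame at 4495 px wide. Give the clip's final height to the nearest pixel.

2214 px

In the 2660×2660 frame the clip fills the width: height = 2660 / 2.030 ≈ 1310.34 px.
Scaling 2660 → 4495 is ×1.6898, so the height becomes 1310.34 × 1.6898 ≈ 2214.29 px.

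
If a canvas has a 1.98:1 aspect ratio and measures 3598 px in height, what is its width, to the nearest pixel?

3598 × 1.980 = 7124.04.

7124 px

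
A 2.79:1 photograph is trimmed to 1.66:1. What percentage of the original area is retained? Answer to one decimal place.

1.66:1 is narrower than 2.79:1, so the crop keeps the full height and trims the width.
Area ratio = (1.660)/(2.790) = 59.50% retained.

59.5%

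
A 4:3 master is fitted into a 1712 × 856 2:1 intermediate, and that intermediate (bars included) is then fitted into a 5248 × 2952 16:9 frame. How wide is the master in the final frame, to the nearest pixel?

3499 px

4:3 in 1712×856: fills the height, so the master is 1141.33 × 856.00.
The 2:1 canvas is width-limited in 5248×2952, giving 5248.00 × 2624.00; scale factor 3.0654.
So the master's width is 1141.33 × 3.0654 ≈ 3498.67.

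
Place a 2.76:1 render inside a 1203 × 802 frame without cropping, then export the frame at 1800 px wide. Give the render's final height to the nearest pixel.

652 px

At 1203×802 the render is width-limited, so height = 1203 / 2.760 ≈ 435.87 px.
The frame scales by 1800/1203 = 1.4963; 435.87 × 1.4963 ≈ 652.17 px.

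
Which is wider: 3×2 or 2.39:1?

3×2 = 1.5 and 2.39; 2.39 > 1.5.

2.39:1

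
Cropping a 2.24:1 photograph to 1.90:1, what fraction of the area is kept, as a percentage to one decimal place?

84.8%

1.90:1 is narrower than 2.24:1, so the crop keeps the full height and trims the width.
Area ratio = (1.900)/(2.240) = 84.82% retained.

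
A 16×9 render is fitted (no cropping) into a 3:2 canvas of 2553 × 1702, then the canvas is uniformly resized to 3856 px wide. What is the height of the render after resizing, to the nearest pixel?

At 2553×1702 the render is width-limited, so height = 2553 × 9/16 ≈ 1436.06 px.
Scaling 2553 → 3856 is ×1.5104, so the height becomes 1436.06 × 1.5104 ≈ 2169.00 px.

2169 px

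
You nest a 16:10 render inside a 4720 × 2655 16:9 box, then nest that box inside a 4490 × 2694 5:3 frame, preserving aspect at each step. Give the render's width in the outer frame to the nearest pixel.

4041 px

First fit — 16:10 into 4720×2655 spans the height: 4248.00 × 2655.00.
16:9 in 4490×2694: fills the width, so the intermediate becomes 4490.00 × 2525.62 — a scale of ×0.9513.
So the render's width is 4248.00 × 0.9513 ≈ 4041.00.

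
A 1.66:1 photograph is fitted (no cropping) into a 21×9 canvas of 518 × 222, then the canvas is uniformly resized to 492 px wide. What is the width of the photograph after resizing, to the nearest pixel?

350 px

Fitted into 518×222, the photograph spans the height; its width is 222 × 1.660 ≈ 368.52 px.
Resizing to 492 px wide multiplies everything by 0.9498: 368.52 → 350.02 px.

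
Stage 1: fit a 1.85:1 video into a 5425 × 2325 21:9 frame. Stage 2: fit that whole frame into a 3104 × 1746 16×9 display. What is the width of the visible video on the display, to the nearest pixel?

Inside the 5425×2325 canvas the video is height-limited at 4301.25 × 2325.00.
Second fit — the 21:9 canvas into 3104×1746 spans the width: 3104.00 × 1330.29 (×0.5722 from 5425×2325).
So the video's width is 4301.25 × 0.5722 ≈ 2461.03.

2461 px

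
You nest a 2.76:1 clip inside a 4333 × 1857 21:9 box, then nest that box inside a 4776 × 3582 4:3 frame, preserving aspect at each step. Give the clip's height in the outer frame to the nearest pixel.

1730 px

Inside the 4333×1857 canvas the clip is width-limited at 4333.00 × 1569.93.
Second fit — the 21:9 canvas into 4776×3582 spans the width: 4776.00 × 2046.86 (×1.1022 from 4333×1857).
Applying the same ×1.1022: 1569.93 → 1730.43.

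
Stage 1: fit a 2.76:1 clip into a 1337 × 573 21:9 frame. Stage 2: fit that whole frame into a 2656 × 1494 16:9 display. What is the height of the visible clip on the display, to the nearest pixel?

First fit — 2.76:1 into 1337×573 spans the width: 1337.00 × 484.42.
The 21:9 canvas is width-limited in 2656×1494, giving 2656.00 × 1138.29; scale factor 1.9865.
So the clip's height is 484.42 × 1.9865 ≈ 962.32.

962 px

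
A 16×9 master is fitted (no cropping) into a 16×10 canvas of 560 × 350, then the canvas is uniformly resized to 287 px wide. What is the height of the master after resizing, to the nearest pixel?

161 px

In the 560×350 frame the master fills the width: height = 560 × 9/16 ≈ 315.00 px.
The frame scales by 287/560 = 0.5125; 315.00 × 0.5125 ≈ 161.44 px.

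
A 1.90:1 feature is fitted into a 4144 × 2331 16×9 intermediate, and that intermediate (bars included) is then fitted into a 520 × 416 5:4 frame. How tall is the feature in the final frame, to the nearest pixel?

274 px

First fit — 1.90:1 into 4144×2331 spans the width: 4144.00 × 2181.05.
16×9 in 520×416: fills the width, so the intermediate becomes 520.00 × 292.50 — a scale of ×0.1255.
Applying the same ×0.1255: 2181.05 → 273.68.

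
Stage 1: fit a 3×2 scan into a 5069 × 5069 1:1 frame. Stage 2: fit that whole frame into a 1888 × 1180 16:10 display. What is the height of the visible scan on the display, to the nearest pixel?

3×2 in 5069×5069: fills the width, so the scan is 5069.00 × 3379.33.
1:1 in 1888×1180: fills the height, so the intermediate becomes 1180.00 × 1180.00 — a scale of ×0.2328.
Applying the same ×0.2328: 3379.33 → 786.67.

787 px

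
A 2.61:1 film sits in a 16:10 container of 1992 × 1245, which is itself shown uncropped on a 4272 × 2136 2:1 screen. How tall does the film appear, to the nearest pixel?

1309 px

First fit — 2.61:1 into 1992×1245 spans the width: 1992.00 × 763.22.
Second fit — the 16:10 canvas into 4272×2136 spans the height: 3417.60 × 2136.00 (×1.7157 from 1992×1245).
Applying the same ×1.7157: 763.22 → 1309.43.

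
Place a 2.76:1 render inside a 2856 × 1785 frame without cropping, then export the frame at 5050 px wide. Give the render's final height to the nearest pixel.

1830 px

Fitted into 2856×1785, the render spans the width; its height is 2856 / 2.760 ≈ 1034.78 px.
Scaling 2856 → 5050 is ×1.7682, so the height becomes 1034.78 × 1.7682 ≈ 1829.71 px.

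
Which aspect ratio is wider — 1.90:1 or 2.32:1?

1.9 and 2.32; 2.32 > 1.9.

2.32:1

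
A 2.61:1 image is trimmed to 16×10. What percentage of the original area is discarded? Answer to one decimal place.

16×10 is narrower than 2.61:1, so the crop keeps the full height and trims the width.
Area ratio = (1.600)/(2.610) = 61.30%; the remaining 38.70% is cropped out.

38.7%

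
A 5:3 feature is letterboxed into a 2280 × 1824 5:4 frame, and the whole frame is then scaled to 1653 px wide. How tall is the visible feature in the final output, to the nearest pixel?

992 px

In the 2280×1824 frame the feature fills the width: height = 2280 × 3/5 ≈ 1368.00 px.
The frame scales by 1653/2280 = 0.7250; 1368.00 × 0.7250 ≈ 991.80 px.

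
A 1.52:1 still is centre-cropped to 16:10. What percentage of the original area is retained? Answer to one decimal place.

Going from 1.52:1 to 16:10 means cutting height while keeping width.
Area ratio = (1.520)/(1.600) = 95.00% retained.

95.0%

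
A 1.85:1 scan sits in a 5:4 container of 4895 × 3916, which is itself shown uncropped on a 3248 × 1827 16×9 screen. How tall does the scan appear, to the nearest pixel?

Inside the 4895×3916 canvas the scan is width-limited at 4895.00 × 2645.95.
The 5:4 canvas is height-limited in 3248×1827, giving 2283.75 × 1827.00; scale factor 0.4665.
The scan scales with it: height 2645.95 × 0.4665 ≈ 1234.46.

1234 px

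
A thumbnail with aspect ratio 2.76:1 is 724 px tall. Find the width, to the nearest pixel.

1998 px

724 × 2.760 = 1998.24.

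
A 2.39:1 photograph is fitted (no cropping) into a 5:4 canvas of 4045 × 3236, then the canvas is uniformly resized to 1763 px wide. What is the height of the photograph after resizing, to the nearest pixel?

At 4045×3236 the photograph is width-limited, so height = 4045 / 2.390 ≈ 1692.47 px.
The frame scales by 1763/4045 = 0.4358; 1692.47 × 0.4358 ≈ 737.66 px.

738 px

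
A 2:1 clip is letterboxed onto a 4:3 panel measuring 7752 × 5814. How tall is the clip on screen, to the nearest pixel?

2:1 (2.000) > 4:3 (1.333), so the clip fills the width.
Content height = 7752 × 1/2 ≈ 3876.00 px.

3876 px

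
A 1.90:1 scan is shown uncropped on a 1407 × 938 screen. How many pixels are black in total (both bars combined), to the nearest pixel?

277845 pixels

Since 1.900 > 1.500, the scan is width-limited.
Content height = 1407 / 1.900 ≈ 740.5263 px.
Black = 938 − 740.5263 = 197.4737 px.
Bar area = 197.4737 × 1407 ≈ 277845 px.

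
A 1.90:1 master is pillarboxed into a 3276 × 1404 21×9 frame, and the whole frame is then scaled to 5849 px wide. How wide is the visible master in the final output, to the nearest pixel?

4763 px

In the 3276×1404 frame the master fills the height: width = 1404 × 1.900 ≈ 2667.60 px.
Resizing to 5849 px wide multiplies everything by 1.7854: 2667.60 → 4762.76 px.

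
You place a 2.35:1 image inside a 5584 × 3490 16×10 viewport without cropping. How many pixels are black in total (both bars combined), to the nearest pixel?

2.35:1 (2.350) > 16×10 (1.600), so the image fills the width.
Content height = 5584 / 2.350 ≈ 2376.1702 px.
Black = 3490 − 2376.1702 = 1113.8298 px.
Bar area = 1113.8298 × 5584 ≈ 6219626 px.

6219626 pixels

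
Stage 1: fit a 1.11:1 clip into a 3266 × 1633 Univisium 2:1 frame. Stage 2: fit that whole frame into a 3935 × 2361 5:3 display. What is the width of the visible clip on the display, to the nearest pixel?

Inside the 3266×1633 canvas the clip is height-limited at 1812.63 × 1633.00.
Univisium 2:1 in 3935×2361: fills the width, so the intermediate becomes 3935.00 × 1967.50 — a scale of ×1.2048.
So the clip's width is 1812.63 × 1.2048 ≈ 2183.93.

2184 px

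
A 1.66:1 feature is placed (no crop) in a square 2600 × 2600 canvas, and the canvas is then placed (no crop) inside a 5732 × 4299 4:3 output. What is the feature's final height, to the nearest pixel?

1.66:1 in 2600×2600: fills the width, so the feature is 2600.00 × 1566.27.
Second fit — the square canvas into 5732×4299 spans the height: 4299.00 × 4299.00 (×1.6535 from 2600×2600).
Applying the same ×1.6535: 1566.27 → 2589.76.

2590 px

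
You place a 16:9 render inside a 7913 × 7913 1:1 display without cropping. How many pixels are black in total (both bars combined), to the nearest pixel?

27394311 pixels

16:9 (1.778) > 1:1 (1.000), so the render fills the width.
Content height = 7913 × 9/16 ≈ 4451.0625 px.
7913 − 4451.0625 = 3461.9375 px of bars.
Across the 7913-px span: 3461.9375 × 7913 ≈ 27394311 px.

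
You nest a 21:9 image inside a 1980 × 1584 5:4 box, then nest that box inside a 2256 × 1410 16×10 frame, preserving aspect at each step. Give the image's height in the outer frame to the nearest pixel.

755 px

Inside the 1980×1584 canvas the image is width-limited at 1980.00 × 848.57.
5:4 in 2256×1410: fills the height, so the intermediate becomes 1762.50 × 1410.00 — a scale of ×0.8902.
Applying the same ×0.8902: 848.57 → 755.36.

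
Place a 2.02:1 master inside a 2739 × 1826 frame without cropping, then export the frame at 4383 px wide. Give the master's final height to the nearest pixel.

Fitted into 2739×1826, the master spans the width; its height is 2739 / 2.020 ≈ 1355.94 px.
Scaling 2739 → 4383 is ×1.6002, so the height becomes 1355.94 × 1.6002 ≈ 2169.80 px.

2170 px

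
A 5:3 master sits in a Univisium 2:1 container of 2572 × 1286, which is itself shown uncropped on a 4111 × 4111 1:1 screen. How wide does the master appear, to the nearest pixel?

5:3 in 2572×1286: fills the height, so the master is 2143.33 × 1286.00.
Second fit — the Univisium 2:1 canvas into 4111×4111 spans the width: 4111.00 × 2055.50 (×1.5984 from 2572×1286).
So the master's width is 2143.33 × 1.5984 ≈ 3425.83.

3426 px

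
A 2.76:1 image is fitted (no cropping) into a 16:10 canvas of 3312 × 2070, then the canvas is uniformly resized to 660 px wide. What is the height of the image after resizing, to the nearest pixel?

Fitted into 3312×2070, the image spans the width; its height is 3312 / 2.760 ≈ 1200.00 px.
The frame scales by 660/3312 = 0.1993; 1200.00 × 0.1993 ≈ 239.13 px.

239 px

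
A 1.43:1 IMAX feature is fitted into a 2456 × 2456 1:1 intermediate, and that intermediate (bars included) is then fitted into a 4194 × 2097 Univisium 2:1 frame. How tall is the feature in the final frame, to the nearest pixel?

Inside the 2456×2456 canvas the feature is width-limited at 2456.00 × 1717.48.
Second fit — the 1:1 canvas into 4194×2097 spans the height: 2097.00 × 2097.00 (×0.8538 from 2456×2456).
The feature scales with it: height 1717.48 × 0.8538 ≈ 1466.43.

1466 px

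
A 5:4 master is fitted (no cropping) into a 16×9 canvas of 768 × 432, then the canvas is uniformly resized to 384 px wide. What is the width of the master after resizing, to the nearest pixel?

Fitted into 768×432, the master spans the height; its width is 432 × 5/4 ≈ 540.00 px.
Resizing to 384 px wide multiplies everything by 0.5000: 540.00 → 270.00 px.

270 px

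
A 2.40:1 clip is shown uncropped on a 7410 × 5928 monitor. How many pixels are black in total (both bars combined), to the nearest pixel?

Since 2.400 > 1.250, the clip is width-limited.
Content height = 7410 / 2.400 ≈ 3087.5000 px.
5928 − 3087.5000 = 2840.5000 px of bars.
Across the 7410-px span: 2840.5000 × 7410 ≈ 21048105 px.

21048105 pixels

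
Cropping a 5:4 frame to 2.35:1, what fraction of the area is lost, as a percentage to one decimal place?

46.8%

The width stays; only height is cut (since 2.35:1 is wider than 5:4).
(1.250)/(2.350) ≈ 0.532 of the area survives, leaving 46.81% discarded.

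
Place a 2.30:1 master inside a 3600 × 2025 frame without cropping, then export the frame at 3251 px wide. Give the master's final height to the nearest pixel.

1413 px

In the 3600×2025 frame the master fills the width: height = 3600 / 2.300 ≈ 1565.22 px.
Scaling 3600 → 3251 is ×0.9031, so the height becomes 1565.22 × 0.9031 ≈ 1413.48 px.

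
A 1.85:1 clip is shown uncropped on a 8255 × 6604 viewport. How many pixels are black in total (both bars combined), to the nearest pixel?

Since 1.850 > 1.250, the clip is width-limited.
Content height = 8255 / 1.850 ≈ 4462.1622 px.
6604 − 4462.1622 = 2141.8378 px of bars.
That's 2141.8378 × 8255 ≈ 17680871 black pixels.

17680871 pixels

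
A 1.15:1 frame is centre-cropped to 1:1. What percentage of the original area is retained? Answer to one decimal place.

87.0%

The height stays; only width is cut (since 1:1 is narrower than 1.15:1).
Area ratio = (1.000)/(1.150) = 86.96% retained.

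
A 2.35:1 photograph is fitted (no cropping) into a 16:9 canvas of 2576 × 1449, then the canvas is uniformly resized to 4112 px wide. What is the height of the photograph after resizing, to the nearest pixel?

1750 px

In the 2576×1449 frame the photograph fills the width: height = 2576 / 2.350 ≈ 1096.17 px.
Scaling 2576 → 4112 is ×1.5963, so the height becomes 1096.17 × 1.5963 ≈ 1749.79 px.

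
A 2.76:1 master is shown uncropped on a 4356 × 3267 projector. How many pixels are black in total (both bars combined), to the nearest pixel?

7356148 pixels

Since 2.760 > 1.333, the master is width-limited.
Content height = 4356 / 2.760 ≈ 1578.2609 px.
Leftover height: 3267 − 1578.2609 = 1688.7391 px.
Bar area = 1688.7391 × 4356 ≈ 7356148 px.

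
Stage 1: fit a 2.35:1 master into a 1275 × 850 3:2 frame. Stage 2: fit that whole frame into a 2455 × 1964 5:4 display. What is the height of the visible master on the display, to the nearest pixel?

1045 px

2.35:1 in 1275×850: fills the width, so the master is 1275.00 × 542.55.
3:2 in 2455×1964: fills the width, so the intermediate becomes 2455.00 × 1636.67 — a scale of ×1.9255.
Applying the same ×1.9255: 542.55 → 1044.68.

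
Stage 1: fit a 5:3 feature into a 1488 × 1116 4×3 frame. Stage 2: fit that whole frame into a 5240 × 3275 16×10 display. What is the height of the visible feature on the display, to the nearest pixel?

5:3 in 1488×1116: fills the width, so the feature is 1488.00 × 892.80.
The 4×3 canvas is height-limited in 5240×3275, giving 4366.67 × 3275.00; scale factor 2.9346.
The feature scales with it: height 892.80 × 2.9346 ≈ 2620.00.

2620 px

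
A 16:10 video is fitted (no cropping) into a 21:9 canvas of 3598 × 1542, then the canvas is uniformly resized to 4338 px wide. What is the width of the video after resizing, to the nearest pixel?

2975 px

At 3598×1542 the video is height-limited, so width = 1542 × 16/10 ≈ 2467.20 px.
Scaling 3598 → 4338 is ×1.2057, so the width becomes 2467.20 × 1.2057 ≈ 2974.63 px.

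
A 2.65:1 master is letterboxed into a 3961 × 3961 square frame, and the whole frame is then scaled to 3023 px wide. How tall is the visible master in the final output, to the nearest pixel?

Fitted into 3961×3961, the master spans the width; its height is 3961 / 2.650 ≈ 1494.72 px.
The frame scales by 3023/3961 = 0.7632; 1494.72 × 0.7632 ≈ 1140.75 px.

1141 px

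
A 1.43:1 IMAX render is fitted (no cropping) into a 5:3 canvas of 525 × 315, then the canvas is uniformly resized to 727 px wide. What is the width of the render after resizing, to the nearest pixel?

624 px

In the 525×315 frame the render fills the height: width = 315 × 1.430 ≈ 450.45 px.
Scaling 525 → 727 is ×1.3848, so the width becomes 450.45 × 1.3848 ≈ 623.77 px.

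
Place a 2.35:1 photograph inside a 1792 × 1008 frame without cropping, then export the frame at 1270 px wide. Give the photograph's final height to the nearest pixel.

At 1792×1008 the photograph is width-limited, so height = 1792 / 2.350 ≈ 762.55 px.
The frame scales by 1270/1792 = 0.7087; 762.55 × 0.7087 ≈ 540.43 px.

540 px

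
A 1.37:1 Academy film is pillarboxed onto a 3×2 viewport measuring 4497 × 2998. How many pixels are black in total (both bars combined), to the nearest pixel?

1.37:1 Academy (1.370) < 3×2 (1.500), so the film fills the height.
The film is 2998 × 1.370 ≈ 4107.2600 px wide.
Black = 4497 − 4107.2600 = 389.7400 px.
Bar area = 389.7400 × 2998 ≈ 1168441 px.

1168441 pixels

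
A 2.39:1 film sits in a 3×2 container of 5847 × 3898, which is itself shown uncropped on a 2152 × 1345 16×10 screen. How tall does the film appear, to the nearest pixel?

844 px

2.39:1 in 5847×3898: fills the width, so the film is 5847.00 × 2446.44.
Second fit — the 3×2 canvas into 2152×1345 spans the height: 2017.50 × 1345.00 (×0.3450 from 5847×3898).
The film scales with it: height 2446.44 × 0.3450 ≈ 844.14.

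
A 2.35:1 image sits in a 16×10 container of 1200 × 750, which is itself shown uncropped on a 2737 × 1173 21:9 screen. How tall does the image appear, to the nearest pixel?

799 px

First fit — 2.35:1 into 1200×750 spans the width: 1200.00 × 510.64.
The 16×10 canvas is height-limited in 2737×1173, giving 1876.80 × 1173.00; scale factor 1.5640.
So the image's height is 510.64 × 1.5640 ≈ 798.64.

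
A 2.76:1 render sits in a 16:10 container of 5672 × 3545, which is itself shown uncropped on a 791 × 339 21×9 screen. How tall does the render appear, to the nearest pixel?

Inside the 5672×3545 canvas the render is width-limited at 5672.00 × 2055.07.
16:10 in 791×339: fills the height, so the intermediate becomes 542.40 × 339.00 — a scale of ×0.0956.
Applying the same ×0.0956: 2055.07 → 196.52.

197 px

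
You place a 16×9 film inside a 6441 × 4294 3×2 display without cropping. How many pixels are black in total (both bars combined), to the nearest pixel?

4321508 pixels

16×9 (1.778) > 3×2 (1.500), so the film fills the width.
That makes the image 3623.0625 px tall (6441 × 9/16).
Black = 4294 − 3623.0625 = 670.9375 px.
That's 670.9375 × 6441 ≈ 4321508 black pixels.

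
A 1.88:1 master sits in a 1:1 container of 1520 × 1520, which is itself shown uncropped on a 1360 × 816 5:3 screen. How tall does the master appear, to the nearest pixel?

First fit — 1.88:1 into 1520×1520 spans the width: 1520.00 × 808.51.
1:1 in 1360×816: fills the height, so the intermediate becomes 816.00 × 816.00 — a scale of ×0.5368.
The master scales with it: height 808.51 × 0.5368 ≈ 434.04.

434 px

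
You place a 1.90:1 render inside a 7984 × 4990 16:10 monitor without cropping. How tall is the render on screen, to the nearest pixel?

4202 px

1.90:1 is wider than 16:10, so it spans the full width.
That makes the image 4202.11 px tall (7984 / 1.900).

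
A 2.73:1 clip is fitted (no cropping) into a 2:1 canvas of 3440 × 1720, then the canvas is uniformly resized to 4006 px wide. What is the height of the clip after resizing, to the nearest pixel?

Fitted into 3440×1720, the clip spans the width; its height is 3440 / 2.730 ≈ 1260.07 px.
The frame scales by 4006/3440 = 1.1645; 1260.07 × 1.1645 ≈ 1467.40 px.

1467 px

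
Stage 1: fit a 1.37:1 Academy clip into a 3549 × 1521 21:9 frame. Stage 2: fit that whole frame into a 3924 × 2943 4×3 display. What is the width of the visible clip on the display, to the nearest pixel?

1.37:1 Academy in 3549×1521: fills the height, so the clip is 2083.77 × 1521.00.
The 21:9 canvas is width-limited in 3924×2943, giving 3924.00 × 1681.71; scale factor 1.1057.
Applying the same ×1.1057: 2083.77 → 2303.95.

2304 px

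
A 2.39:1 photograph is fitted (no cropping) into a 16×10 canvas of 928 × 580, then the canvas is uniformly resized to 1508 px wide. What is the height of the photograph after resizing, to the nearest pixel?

At 928×580 the photograph is width-limited, so height = 928 / 2.390 ≈ 388.28 px.
The frame scales by 1508/928 = 1.6250; 388.28 × 1.6250 ≈ 630.96 px.

631 px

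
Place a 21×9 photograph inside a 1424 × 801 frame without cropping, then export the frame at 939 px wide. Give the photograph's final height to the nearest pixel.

402 px

At 1424×801 the photograph is width-limited, so height = 1424 × 9/21 ≈ 610.29 px.
Resizing to 939 px wide multiplies everything by 0.6594: 610.29 → 402.43 px.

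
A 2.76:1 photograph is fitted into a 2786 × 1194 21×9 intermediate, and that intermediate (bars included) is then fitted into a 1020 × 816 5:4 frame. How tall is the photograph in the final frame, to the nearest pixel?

370 px

First fit — 2.76:1 into 2786×1194 spans the width: 2786.00 × 1009.42.
21×9 in 1020×816: fills the width, so the intermediate becomes 1020.00 × 437.14 — a scale of ×0.3661.
So the photograph's height is 1009.42 × 0.3661 ≈ 369.57.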